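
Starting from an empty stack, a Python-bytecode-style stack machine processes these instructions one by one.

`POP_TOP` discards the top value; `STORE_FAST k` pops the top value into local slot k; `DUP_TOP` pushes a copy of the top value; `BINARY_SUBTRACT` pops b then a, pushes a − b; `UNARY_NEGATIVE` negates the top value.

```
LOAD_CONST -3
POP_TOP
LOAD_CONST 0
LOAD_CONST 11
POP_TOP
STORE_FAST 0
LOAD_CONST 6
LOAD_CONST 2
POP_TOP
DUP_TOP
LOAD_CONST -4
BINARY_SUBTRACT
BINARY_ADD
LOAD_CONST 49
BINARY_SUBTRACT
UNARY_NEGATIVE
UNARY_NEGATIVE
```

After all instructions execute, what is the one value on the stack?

-33

LOAD_CONST -3    [-3]
POP_TOP          []
LOAD_CONST 0     [0]
LOAD_CONST 11    [0, 11]
POP_TOP          [0]
STORE_FAST 0     []
LOAD_CONST 6     [6]
LOAD_CONST 2     [6, 2]
POP_TOP          [6]
DUP_TOP          [6, 6]
LOAD_CONST -4    [6, 6, -4]
BINARY_SUBTRACT  [6, 10]
BINARY_ADD       [16]
LOAD_CONST 49    [16, 49]
BINARY_SUBTRACT  [-33]
UNARY_NEGATIVE   [33]
UNARY_NEGATIVE   [-33]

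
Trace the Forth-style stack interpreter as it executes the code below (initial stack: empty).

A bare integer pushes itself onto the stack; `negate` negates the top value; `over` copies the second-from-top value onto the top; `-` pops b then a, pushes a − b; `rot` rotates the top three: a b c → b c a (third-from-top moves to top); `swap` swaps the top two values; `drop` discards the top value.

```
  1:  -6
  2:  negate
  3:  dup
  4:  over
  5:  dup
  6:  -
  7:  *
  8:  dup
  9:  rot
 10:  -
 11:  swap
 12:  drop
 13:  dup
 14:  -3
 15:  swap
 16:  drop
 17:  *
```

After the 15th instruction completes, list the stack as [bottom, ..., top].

[-6, -3, -6]

-6     : -6
negate : 6
dup    : 6 6
over   : 6 6 6
dup    : 6 6 6 6
-      : 6 6 0
*      : 6 0
dup    : 6 0 0
rot    : 0 0 6
-      : 0 -6
swap   : -6 0
drop   : -6
dup    : -6 -6
-3     : -6 -6 -3
swap   : -6 -3 -6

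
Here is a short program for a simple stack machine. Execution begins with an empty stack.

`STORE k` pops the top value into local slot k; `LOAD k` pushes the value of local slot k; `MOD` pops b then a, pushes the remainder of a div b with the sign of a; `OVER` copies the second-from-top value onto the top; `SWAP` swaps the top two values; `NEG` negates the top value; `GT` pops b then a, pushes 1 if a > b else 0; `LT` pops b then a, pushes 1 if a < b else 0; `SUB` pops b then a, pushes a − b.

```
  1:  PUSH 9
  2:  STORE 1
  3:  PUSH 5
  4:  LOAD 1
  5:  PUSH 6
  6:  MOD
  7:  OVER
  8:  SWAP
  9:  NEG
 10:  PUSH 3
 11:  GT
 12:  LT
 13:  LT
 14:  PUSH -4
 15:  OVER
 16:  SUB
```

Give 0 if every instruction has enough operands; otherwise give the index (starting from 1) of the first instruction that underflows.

PUSH 9  : 9
STORE 1 : (empty)
PUSH 5  : 5
LOAD 1  : 5 9
PUSH 6  : 5 9 6
MOD     : 5 3
OVER    : 5 3 5
SWAP    : 5 5 3
NEG     : 5 5 -3
PUSH 3  : 5 5 -3 3
GT      : 5 5 0
LT      : 5 0
LT      : 0
PUSH -4 : 0 -4
OVER    : 0 -4 0
SUB     : 0 -4

0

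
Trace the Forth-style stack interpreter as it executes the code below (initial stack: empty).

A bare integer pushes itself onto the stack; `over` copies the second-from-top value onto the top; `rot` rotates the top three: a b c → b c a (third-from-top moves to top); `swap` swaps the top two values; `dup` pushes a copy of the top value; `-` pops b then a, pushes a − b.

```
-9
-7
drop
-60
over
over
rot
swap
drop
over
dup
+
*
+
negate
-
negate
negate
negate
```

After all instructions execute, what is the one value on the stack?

-1062

-9      -9
-7      -9 -7
drop    -9
-60     -9 -60
over    -9 -60 -9
over    -9 -60 -9 -60
rot     -9 -9 -60 -60
swap    -9 -9 -60 -60
drop    -9 -9 -60
over    -9 -9 -60 -9
dup     -9 -9 -60 -9 -9
+       -9 -9 -60 -18
*       -9 -9 1080
+       -9 1071
negate  -9 -1071
-       1062
negate  -1062
negate  1062
negate  -1062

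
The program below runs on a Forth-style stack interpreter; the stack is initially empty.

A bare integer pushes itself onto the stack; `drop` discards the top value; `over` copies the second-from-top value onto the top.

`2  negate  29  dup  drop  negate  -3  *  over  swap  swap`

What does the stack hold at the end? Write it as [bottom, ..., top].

[-2, 87, -2]

2      : 2
negate : -2
29     : -2 29
dup    : -2 29 29
drop   : -2 29
negate : -2 -29
-3     : -2 -29 -3
*      : -2 87
over   : -2 87 -2
swap   : -2 -2 87
swap   : -2 87 -2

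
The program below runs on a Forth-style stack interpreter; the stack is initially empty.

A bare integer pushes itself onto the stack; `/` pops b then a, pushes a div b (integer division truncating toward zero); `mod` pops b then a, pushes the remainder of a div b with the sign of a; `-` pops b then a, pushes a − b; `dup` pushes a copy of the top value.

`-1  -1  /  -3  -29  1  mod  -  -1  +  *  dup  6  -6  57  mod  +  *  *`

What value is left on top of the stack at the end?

0

-1  : [-1]
-1  : [-1, -1]
/   : [1]
-3  : [1, -3]
-29 : [1, -3, -29]
1   : [1, -3, -29, 1]
mod : [1, -3, 0]
-   : [1, -3]
-1  : [1, -3, -1]
+   : [1, -4]
*   : [-4]
dup : [-4, -4]
6   : [-4, -4, 6]
-6  : [-4, -4, 6, -6]
57  : [-4, -4, 6, -6, 57]
mod : [-4, -4, 6, -6]
+   : [-4, -4, 0]
*   : [-4, 0]
*   : [0]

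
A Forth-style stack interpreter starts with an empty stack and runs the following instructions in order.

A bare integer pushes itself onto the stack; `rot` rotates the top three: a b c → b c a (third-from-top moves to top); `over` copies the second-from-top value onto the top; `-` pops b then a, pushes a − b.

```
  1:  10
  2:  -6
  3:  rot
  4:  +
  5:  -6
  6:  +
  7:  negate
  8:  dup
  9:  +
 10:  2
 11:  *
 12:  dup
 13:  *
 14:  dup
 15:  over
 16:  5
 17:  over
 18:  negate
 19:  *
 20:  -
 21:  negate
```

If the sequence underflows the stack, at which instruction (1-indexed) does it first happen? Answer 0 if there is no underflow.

3

10 → [10]
-6 → [10, -6]
rot  — needs 3 operands, stack has 2 → underflow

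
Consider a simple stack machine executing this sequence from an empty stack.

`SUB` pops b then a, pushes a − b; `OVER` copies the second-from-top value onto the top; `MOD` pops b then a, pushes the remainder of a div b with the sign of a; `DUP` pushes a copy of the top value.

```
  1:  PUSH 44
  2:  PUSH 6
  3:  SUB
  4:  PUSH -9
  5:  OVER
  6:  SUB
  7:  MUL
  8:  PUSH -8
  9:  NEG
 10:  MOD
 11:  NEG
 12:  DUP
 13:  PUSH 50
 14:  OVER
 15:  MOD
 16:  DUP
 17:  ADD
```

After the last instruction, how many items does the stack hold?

PUSH 44 -> 44
PUSH 6  -> 44 6
SUB     -> 38
PUSH -9 -> 38 -9
OVER    -> 38 -9 38
SUB     -> 38 -47
MUL     -> -1786
PUSH -8 -> -1786 -8
NEG     -> -1786 8
MOD     -> -2
NEG     -> 2
DUP     -> 2 2
PUSH 50 -> 2 2 50
OVER    -> 2 2 50 2
MOD     -> 2 2 0
DUP     -> 2 2 0 0
ADD     -> 2 2 0

3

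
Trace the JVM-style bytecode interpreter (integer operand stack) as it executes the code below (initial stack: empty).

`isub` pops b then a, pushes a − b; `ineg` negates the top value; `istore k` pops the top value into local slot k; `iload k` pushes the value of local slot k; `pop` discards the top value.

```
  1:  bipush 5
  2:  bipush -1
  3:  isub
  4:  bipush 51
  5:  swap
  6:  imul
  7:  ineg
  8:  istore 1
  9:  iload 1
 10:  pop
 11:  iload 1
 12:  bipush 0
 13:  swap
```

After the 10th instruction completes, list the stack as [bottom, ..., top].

bipush 5   [5]
bipush -1  [5, -1]
isub       [6]
bipush 51  [6, 51]
swap       [51, 6]
imul       [306]
ineg       [-306]
istore 1   []
iload 1    [-306]
pop        []

[]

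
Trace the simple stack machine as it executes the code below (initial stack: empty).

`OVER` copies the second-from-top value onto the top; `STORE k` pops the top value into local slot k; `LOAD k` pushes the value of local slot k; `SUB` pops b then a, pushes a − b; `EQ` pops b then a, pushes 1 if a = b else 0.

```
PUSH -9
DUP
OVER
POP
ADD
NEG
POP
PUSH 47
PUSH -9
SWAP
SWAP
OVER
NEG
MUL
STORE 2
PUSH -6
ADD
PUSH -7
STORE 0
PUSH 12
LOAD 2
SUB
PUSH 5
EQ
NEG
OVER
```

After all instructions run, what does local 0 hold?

PUSH -9  -9
DUP      -9 -9
OVER     -9 -9 -9
POP      -9 -9
ADD      -18
NEG      18
POP      (empty)
PUSH 47  47
PUSH -9  47 -9
SWAP     -9 47
SWAP     47 -9
OVER     47 -9 47
NEG      47 -9 -47
MUL      47 423
STORE 2  47
PUSH -6  47 -6
ADD      41
PUSH -7  41 -7
STORE 0  41
PUSH 12  41 12
LOAD 2   41 12 423
SUB      41 -411
PUSH 5   41 -411 5
EQ       41 0
NEG      41 0
OVER     41 0 41

-7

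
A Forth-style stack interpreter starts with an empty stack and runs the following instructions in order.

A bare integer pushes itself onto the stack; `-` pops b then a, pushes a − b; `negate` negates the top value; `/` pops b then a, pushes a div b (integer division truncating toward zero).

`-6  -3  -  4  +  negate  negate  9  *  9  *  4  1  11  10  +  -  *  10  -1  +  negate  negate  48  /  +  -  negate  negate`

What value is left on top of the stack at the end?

-6     -> [-6]
-3     -> [-6, -3]
-      -> [-3]
4      -> [-3, 4]
+      -> [1]
negate -> [-1]
negate -> [1]
9      -> [1, 9]
*      -> [9]
9      -> [9, 9]
*      -> [81]
4      -> [81, 4]
1      -> [81, 4, 1]
11     -> [81, 4, 1, 11]
10     -> [81, 4, 1, 11, 10]
+      -> [81, 4, 1, 21]
-      -> [81, 4, -20]
*      -> [81, -80]
10     -> [81, -80, 10]
-1     -> [81, -80, 10, -1]
+      -> [81, -80, 9]
negate -> [81, -80, -9]
negate -> [81, -80, 9]
48     -> [81, -80, 9, 48]
/      -> [81, -80, 0]
+      -> [81, -80]
-      -> [161]
negate -> [-161]
negate -> [161]

161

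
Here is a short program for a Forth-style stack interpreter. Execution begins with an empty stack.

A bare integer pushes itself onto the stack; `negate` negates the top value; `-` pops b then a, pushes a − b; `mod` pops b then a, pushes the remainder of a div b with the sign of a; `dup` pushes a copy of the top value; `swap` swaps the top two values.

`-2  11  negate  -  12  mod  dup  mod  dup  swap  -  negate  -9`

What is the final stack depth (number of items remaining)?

2

-2     -> [-2]
11     -> [-2, 11]
negate -> [-2, -11]
-      -> [9]
12     -> [9, 12]
mod    -> [9]
dup    -> [9, 9]
mod    -> [0]
dup    -> [0, 0]
swap   -> [0, 0]
-      -> [0]
negate -> [0]
-9     -> [0, -9]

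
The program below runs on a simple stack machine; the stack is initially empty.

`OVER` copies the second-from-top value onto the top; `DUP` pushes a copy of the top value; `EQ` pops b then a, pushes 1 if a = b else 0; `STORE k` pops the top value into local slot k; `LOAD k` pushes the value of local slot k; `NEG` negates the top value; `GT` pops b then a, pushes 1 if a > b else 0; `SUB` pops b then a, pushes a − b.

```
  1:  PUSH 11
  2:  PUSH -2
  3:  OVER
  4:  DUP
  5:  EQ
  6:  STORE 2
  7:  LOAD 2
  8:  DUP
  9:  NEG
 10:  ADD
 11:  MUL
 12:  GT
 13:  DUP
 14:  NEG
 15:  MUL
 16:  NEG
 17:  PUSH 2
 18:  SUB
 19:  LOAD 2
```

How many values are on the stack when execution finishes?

PUSH 11 : 11
PUSH -2 : 11 -2
OVER    : 11 -2 11
DUP     : 11 -2 11 11
EQ      : 11 -2 1
STORE 2 : 11 -2
LOAD 2  : 11 -2 1
DUP     : 11 -2 1 1
NEG     : 11 -2 1 -1
ADD     : 11 -2 0
MUL     : 11 0
GT      : 1
DUP     : 1 1
NEG     : 1 -1
MUL     : -1
NEG     : 1
PUSH 2  : 1 2
SUB     : -1
LOAD 2  : -1 1

2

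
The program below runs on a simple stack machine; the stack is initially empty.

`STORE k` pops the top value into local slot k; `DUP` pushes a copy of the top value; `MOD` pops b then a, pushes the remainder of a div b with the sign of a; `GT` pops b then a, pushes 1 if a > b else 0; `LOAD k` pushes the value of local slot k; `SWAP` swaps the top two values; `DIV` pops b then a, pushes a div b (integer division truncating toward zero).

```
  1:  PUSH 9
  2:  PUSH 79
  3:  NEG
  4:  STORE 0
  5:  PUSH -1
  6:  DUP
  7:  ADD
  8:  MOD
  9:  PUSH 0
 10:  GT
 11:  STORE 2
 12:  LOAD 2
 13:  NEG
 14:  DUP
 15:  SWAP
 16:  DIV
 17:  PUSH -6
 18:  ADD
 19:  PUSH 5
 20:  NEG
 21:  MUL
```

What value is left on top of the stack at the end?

PUSH 9  -> [9]
PUSH 79 -> [9, 79]
NEG     -> [9, -79]
STORE 0 -> [9]
PUSH -1 -> [9, -1]
DUP     -> [9, -1, -1]
ADD     -> [9, -2]
MOD     -> [1]
PUSH 0  -> [1, 0]
GT      -> [1]
STORE 2 -> []
LOAD 2  -> [1]
NEG     -> [-1]
DUP     -> [-1, -1]
SWAP    -> [-1, -1]
DIV     -> [1]
PUSH -6 -> [1, -6]
ADD     -> [-5]
PUSH 5  -> [-5, 5]
NEG     -> [-5, -5]
MUL     -> [25]

25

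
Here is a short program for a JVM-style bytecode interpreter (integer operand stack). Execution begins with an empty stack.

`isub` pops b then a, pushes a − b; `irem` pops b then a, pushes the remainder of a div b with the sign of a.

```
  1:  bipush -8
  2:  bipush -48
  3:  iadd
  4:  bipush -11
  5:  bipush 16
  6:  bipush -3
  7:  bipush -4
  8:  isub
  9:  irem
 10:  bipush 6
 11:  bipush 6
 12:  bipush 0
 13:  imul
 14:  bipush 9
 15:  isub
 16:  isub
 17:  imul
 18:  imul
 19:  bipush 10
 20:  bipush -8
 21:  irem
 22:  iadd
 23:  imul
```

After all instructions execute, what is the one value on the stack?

bipush -8  -> [-8]
bipush -48 -> [-8, -48]
iadd       -> [-56]
bipush -11 -> [-56, -11]
bipush 16  -> [-56, -11, 16]
bipush -3  -> [-56, -11, 16, -3]
bipush -4  -> [-56, -11, 16, -3, -4]
isub       -> [-56, -11, 16, 1]
irem       -> [-56, -11, 0]
bipush 6   -> [-56, -11, 0, 6]
bipush 6   -> [-56, -11, 0, 6, 6]
bipush 0   -> [-56, -11, 0, 6, 6, 0]
imul       -> [-56, -11, 0, 6, 0]
bipush 9   -> [-56, -11, 0, 6, 0, 9]
isub       -> [-56, -11, 0, 6, -9]
isub       -> [-56, -11, 0, 15]
imul       -> [-56, -11, 0]
imul       -> [-56, 0]
bipush 10  -> [-56, 0, 10]
bipush -8  -> [-56, 0, 10, -8]
irem       -> [-56, 0, 2]
iadd       -> [-56, 2]
imul       -> [-112]

-112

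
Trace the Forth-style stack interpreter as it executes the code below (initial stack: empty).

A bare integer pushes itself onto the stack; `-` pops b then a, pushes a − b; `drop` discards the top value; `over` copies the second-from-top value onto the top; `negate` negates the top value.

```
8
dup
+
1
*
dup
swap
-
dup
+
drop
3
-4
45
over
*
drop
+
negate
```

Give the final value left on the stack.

1

8      : [8]
dup    : [8, 8]
+      : [16]
1      : [16, 1]
*      : [16]
dup    : [16, 16]
swap   : [16, 16]
-      : [0]
dup    : [0, 0]
+      : [0]
drop   : []
3      : [3]
-4     : [3, -4]
45     : [3, -4, 45]
over   : [3, -4, 45, -4]
*      : [3, -4, -180]
drop   : [3, -4]
+      : [-1]
negate : [1]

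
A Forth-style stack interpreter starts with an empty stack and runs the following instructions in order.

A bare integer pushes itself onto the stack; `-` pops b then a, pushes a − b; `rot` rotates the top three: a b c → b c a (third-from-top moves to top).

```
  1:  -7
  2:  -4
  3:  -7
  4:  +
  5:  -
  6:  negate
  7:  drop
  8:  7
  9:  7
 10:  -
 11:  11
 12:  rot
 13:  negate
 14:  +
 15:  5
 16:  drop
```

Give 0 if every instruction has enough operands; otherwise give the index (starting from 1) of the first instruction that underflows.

12

-7     : -7
-4     : -7 -4
-7     : -7 -4 -7
+      : -7 -11
-      : 4
negate : -4
drop   : (empty)
7      : 7
7      : 7 7
-      : 0
11     : 0 11
rot  — needs 3 operands, stack has 2 → underflow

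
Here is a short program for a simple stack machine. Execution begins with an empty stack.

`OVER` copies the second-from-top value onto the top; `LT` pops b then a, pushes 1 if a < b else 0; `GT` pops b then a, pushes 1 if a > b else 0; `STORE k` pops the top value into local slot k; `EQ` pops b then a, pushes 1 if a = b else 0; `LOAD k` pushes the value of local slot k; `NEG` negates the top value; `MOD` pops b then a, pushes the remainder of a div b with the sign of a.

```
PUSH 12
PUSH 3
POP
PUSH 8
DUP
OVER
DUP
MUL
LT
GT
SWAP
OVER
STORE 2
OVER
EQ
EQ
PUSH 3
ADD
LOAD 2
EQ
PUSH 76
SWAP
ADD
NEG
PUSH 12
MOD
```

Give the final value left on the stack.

PUSH 12 : 12
PUSH 3  : 12 3
POP     : 12
PUSH 8  : 12 8
DUP     : 12 8 8
OVER    : 12 8 8 8
DUP     : 12 8 8 8 8
MUL     : 12 8 8 64
LT      : 12 8 1
GT      : 12 1
SWAP    : 1 12
OVER    : 1 12 1
STORE 2 : 1 12
OVER    : 1 12 1
EQ      : 1 0
EQ      : 0
PUSH 3  : 0 3
ADD     : 3
LOAD 2  : 3 1
EQ      : 0
PUSH 76 : 0 76
SWAP    : 76 0
ADD     : 76
NEG     : -76
PUSH 12 : -76 12
MOD     : -4

-4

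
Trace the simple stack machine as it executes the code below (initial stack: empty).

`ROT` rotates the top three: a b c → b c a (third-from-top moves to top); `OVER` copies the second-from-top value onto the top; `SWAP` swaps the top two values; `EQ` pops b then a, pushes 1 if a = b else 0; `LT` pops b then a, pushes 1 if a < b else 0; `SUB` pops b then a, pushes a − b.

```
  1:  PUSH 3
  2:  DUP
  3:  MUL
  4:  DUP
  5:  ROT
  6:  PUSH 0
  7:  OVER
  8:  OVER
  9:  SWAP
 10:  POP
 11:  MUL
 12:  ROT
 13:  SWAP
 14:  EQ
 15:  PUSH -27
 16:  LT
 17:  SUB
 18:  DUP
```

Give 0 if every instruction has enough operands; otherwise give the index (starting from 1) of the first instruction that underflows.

5

PUSH 3 → 3
DUP    → 3 3
MUL    → 9
DUP    → 9 9
ROT  — needs 3 operands, stack has 2 → underflow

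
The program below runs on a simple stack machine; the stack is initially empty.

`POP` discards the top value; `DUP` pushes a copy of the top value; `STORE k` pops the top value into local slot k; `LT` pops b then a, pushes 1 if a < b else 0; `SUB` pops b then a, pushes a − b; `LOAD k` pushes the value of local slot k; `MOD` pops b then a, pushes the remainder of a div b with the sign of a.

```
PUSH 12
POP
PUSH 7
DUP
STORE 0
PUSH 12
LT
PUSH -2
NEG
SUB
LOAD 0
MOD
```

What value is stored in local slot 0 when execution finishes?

7

PUSH 12 → [12]
POP     → []
PUSH 7  → [7]
DUP     → [7, 7]
STORE 0 → [7]
PUSH 12 → [7, 12]
LT      → [1]
PUSH -2 → [1, -2]
NEG     → [1, 2]
SUB     → [-1]
LOAD 0  → [-1, 7]
MOD     → [-1]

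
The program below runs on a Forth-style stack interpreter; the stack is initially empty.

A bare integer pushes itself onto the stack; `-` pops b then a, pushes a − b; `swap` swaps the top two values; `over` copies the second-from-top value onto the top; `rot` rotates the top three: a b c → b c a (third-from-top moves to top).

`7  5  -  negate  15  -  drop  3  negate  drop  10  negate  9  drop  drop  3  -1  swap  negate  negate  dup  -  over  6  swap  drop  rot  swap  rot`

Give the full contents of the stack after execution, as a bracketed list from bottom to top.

[-1, 6, 0]

7       7
5       7 5
-       2
negate  -2
15      -2 15
-       -17
drop    (empty)
3       3
negate  -3
drop    (empty)
10      10
negate  -10
9       -10 9
drop    -10
drop    (empty)
3       3
-1      3 -1
swap    -1 3
negate  -1 -3
negate  -1 3
dup     -1 3 3
-       -1 0
over    -1 0 -1
6       -1 0 -1 6
swap    -1 0 6 -1
drop    -1 0 6
rot     0 6 -1
swap    0 -1 6
rot     -1 6 0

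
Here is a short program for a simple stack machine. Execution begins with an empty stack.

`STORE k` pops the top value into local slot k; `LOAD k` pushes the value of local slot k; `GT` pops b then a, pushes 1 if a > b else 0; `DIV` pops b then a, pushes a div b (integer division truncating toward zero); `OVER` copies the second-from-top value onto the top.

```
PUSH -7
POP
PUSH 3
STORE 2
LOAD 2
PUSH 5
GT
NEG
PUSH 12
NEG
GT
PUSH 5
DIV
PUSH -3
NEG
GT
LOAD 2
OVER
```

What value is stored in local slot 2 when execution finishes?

3

PUSH -7 → [-7]
POP     → []
PUSH 3  → [3]
STORE 2 → []
LOAD 2  → [3]
PUSH 5  → [3, 5]
GT      → [0]
NEG     → [0]
PUSH 12 → [0, 12]
NEG     → [0, -12]
GT      → [1]
PUSH 5  → [1, 5]
DIV     → [0]
PUSH -3 → [0, -3]
NEG     → [0, 3]
GT      → [0]
LOAD 2  → [0, 3]
OVER    → [0, 3, 0]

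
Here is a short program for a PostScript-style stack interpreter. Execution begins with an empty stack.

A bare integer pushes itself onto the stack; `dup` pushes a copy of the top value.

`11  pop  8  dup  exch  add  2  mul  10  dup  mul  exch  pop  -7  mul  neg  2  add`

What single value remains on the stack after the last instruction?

11   -> 11
pop  -> (empty)
8    -> 8
dup  -> 8 8
exch -> 8 8
add  -> 16
2    -> 16 2
mul  -> 32
10   -> 32 10
dup  -> 32 10 10
mul  -> 32 100
exch -> 100 32
pop  -> 100
-7   -> 100 -7
mul  -> -700
neg  -> 700
2    -> 700 2
add  -> 702

702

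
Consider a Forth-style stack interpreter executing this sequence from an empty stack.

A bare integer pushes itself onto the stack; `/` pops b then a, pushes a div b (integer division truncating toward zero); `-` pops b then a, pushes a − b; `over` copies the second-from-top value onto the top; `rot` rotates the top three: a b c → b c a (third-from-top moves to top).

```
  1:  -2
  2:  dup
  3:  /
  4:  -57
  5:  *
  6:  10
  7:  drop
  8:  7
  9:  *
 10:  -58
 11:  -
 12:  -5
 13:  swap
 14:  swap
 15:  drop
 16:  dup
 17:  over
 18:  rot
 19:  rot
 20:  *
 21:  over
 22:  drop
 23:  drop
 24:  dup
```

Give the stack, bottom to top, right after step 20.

[-341, 116281]

-2   → [-2]
dup  → [-2, -2]
/    → [1]
-57  → [1, -57]
*    → [-57]
10   → [-57, 10]
drop → [-57]
7    → [-57, 7]
*    → [-399]
-58  → [-399, -58]
-    → [-341]
-5   → [-341, -5]
swap → [-5, -341]
swap → [-341, -5]
drop → [-341]
dup  → [-341, -341]
over → [-341, -341, -341]
rot  → [-341, -341, -341]
rot  → [-341, -341, -341]
*    → [-341, 116281]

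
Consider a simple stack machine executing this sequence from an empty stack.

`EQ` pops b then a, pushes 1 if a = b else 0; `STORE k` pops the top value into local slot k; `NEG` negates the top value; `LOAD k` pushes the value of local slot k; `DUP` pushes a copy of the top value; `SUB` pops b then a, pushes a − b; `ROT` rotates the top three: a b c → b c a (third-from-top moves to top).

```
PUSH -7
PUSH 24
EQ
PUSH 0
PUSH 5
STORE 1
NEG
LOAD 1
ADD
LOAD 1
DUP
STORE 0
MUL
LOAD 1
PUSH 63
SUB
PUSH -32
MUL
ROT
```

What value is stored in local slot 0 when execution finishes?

5

PUSH -7   [-7]
PUSH 24   [-7, 24]
EQ        [0]
PUSH 0    [0, 0]
PUSH 5    [0, 0, 5]
STORE 1   [0, 0]
NEG       [0, 0]
LOAD 1    [0, 0, 5]
ADD       [0, 5]
LOAD 1    [0, 5, 5]
DUP       [0, 5, 5, 5]
STORE 0   [0, 5, 5]
MUL       [0, 25]
LOAD 1    [0, 25, 5]
PUSH 63   [0, 25, 5, 63]
SUB       [0, 25, -58]
PUSH -32  [0, 25, -58, -32]
MUL       [0, 25, 1856]
ROT       [25, 1856, 0]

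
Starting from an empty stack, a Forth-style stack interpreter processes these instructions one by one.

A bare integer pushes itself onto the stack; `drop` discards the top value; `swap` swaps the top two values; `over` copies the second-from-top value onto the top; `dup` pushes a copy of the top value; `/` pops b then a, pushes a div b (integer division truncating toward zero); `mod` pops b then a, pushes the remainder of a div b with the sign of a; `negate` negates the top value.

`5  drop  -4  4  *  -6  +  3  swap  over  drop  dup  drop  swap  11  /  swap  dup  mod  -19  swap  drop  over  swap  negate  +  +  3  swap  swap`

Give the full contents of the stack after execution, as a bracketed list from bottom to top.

5       [5]
drop    []
-4      [-4]
4       [-4, 4]
*       [-16]
-6      [-16, -6]
+       [-22]
3       [-22, 3]
swap    [3, -22]
over    [3, -22, 3]
drop    [3, -22]
dup     [3, -22, -22]
drop    [3, -22]
swap    [-22, 3]
11      [-22, 3, 11]
/       [-22, 0]
swap    [0, -22]
dup     [0, -22, -22]
mod     [0, 0]
-19     [0, 0, -19]
swap    [0, -19, 0]
drop    [0, -19]
over    [0, -19, 0]
swap    [0, 0, -19]
negate  [0, 0, 19]
+       [0, 19]
+       [19]
3       [19, 3]
swap    [3, 19]
swap    [19, 3]

[19, 3]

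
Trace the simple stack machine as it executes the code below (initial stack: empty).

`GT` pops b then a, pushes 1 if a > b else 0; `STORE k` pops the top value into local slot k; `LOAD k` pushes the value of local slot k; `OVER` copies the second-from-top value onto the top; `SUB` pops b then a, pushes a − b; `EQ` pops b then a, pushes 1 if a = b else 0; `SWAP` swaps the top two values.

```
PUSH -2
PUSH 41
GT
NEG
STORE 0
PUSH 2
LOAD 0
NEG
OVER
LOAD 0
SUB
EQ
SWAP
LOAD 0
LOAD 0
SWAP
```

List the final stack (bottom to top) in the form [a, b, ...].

PUSH -2 → [-2]
PUSH 41 → [-2, 41]
GT      → [0]
NEG     → [0]
STORE 0 → []
PUSH 2  → [2]
LOAD 0  → [2, 0]
NEG     → [2, 0]
OVER    → [2, 0, 2]
LOAD 0  → [2, 0, 2, 0]
SUB     → [2, 0, 2]
EQ      → [2, 0]
SWAP    → [0, 2]
LOAD 0  → [0, 2, 0]
LOAD 0  → [0, 2, 0, 0]
SWAP    → [0, 2, 0, 0]

[0, 2, 0, 0]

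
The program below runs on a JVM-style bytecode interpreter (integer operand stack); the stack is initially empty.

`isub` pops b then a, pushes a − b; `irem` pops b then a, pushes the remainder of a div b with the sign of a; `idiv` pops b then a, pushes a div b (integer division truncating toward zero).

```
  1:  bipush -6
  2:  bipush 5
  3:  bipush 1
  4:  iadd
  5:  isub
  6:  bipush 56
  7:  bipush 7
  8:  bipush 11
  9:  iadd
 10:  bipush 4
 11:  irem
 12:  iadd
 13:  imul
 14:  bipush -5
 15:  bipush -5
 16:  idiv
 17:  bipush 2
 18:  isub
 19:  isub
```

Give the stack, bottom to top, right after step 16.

bipush -6  [-6]
bipush 5   [-6, 5]
bipush 1   [-6, 5, 1]
iadd       [-6, 6]
isub       [-12]
bipush 56  [-12, 56]
bipush 7   [-12, 56, 7]
bipush 11  [-12, 56, 7, 11]
iadd       [-12, 56, 18]
bipush 4   [-12, 56, 18, 4]
irem       [-12, 56, 2]
iadd       [-12, 58]
imul       [-696]
bipush -5  [-696, -5]
bipush -5  [-696, -5, -5]
idiv       [-696, 1]

[-696, 1]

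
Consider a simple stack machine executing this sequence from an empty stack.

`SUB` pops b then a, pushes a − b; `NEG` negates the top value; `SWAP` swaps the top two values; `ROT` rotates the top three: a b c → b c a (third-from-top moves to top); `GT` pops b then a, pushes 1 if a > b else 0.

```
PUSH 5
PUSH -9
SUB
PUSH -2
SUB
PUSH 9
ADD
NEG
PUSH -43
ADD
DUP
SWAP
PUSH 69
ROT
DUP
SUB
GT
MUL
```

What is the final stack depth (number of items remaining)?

1

PUSH 5   → 5
PUSH -9  → 5 -9
SUB      → 14
PUSH -2  → 14 -2
SUB      → 16
PUSH 9   → 16 9
ADD      → 25
NEG      → -25
PUSH -43 → -25 -43
ADD      → -68
DUP      → -68 -68
SWAP     → -68 -68
PUSH 69  → -68 -68 69
ROT      → -68 69 -68
DUP      → -68 69 -68 -68
SUB      → -68 69 0
GT       → -68 1
MUL      → -68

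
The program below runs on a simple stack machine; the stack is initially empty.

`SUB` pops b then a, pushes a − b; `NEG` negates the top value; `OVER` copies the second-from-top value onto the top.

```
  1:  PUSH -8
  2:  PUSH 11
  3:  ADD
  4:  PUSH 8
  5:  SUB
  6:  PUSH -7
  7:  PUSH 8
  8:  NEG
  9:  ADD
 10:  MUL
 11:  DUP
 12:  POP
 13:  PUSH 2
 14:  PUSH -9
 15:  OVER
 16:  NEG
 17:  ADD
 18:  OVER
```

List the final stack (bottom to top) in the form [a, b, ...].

PUSH -8  -8
PUSH 11  -8 11
ADD      3
PUSH 8   3 8
SUB      -5
PUSH -7  -5 -7
PUSH 8   -5 -7 8
NEG      -5 -7 -8
ADD      -5 -15
MUL      75
DUP      75 75
POP      75
PUSH 2   75 2
PUSH -9  75 2 -9
OVER     75 2 -9 2
NEG      75 2 -9 -2
ADD      75 2 -11
OVER     75 2 -11 2

[75, 2, -11, 2]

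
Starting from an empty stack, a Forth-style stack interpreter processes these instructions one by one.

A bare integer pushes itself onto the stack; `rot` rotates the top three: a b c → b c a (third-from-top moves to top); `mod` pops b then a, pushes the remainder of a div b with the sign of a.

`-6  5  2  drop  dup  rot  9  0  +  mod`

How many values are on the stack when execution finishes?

-6   -> -6
5    -> -6 5
2    -> -6 5 2
drop -> -6 5
dup  -> -6 5 5
rot  -> 5 5 -6
9    -> 5 5 -6 9
0    -> 5 5 -6 9 0
+    -> 5 5 -6 9
mod  -> 5 5 -6

3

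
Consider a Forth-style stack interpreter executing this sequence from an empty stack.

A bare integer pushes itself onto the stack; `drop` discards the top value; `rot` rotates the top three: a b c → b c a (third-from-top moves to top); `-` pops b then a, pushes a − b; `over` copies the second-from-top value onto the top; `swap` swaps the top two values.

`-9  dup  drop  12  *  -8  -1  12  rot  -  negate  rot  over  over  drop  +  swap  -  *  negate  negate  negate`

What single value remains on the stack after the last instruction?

-108

-9      [-9]
dup     [-9, -9]
drop    [-9]
12      [-9, 12]
*       [-108]
-8      [-108, -8]
-1      [-108, -8, -1]
12      [-108, -8, -1, 12]
rot     [-108, -1, 12, -8]
-       [-108, -1, 20]
negate  [-108, -1, -20]
rot     [-1, -20, -108]
over    [-1, -20, -108, -20]
over    [-1, -20, -108, -20, -108]
drop    [-1, -20, -108, -20]
+       [-1, -20, -128]
swap    [-1, -128, -20]
-       [-1, -108]
*       [108]
negate  [-108]
negate  [108]
negate  [-108]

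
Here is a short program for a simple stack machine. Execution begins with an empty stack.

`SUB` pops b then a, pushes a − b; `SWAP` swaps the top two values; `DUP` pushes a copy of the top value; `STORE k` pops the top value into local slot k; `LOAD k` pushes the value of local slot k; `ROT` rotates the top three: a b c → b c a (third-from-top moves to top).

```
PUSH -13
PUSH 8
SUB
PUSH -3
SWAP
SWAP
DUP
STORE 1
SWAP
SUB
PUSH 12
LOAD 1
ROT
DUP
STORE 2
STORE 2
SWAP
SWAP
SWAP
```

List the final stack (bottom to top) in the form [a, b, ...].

PUSH -13 -> -13
PUSH 8   -> -13 8
SUB      -> -21
PUSH -3  -> -21 -3
SWAP     -> -3 -21
SWAP     -> -21 -3
DUP      -> -21 -3 -3
STORE 1  -> -21 -3
SWAP     -> -3 -21
SUB      -> 18
PUSH 12  -> 18 12
LOAD 1   -> 18 12 -3
ROT      -> 12 -3 18
DUP      -> 12 -3 18 18
STORE 2  -> 12 -3 18
STORE 2  -> 12 -3
SWAP     -> -3 12
SWAP     -> 12 -3
SWAP     -> -3 12

[-3, 12]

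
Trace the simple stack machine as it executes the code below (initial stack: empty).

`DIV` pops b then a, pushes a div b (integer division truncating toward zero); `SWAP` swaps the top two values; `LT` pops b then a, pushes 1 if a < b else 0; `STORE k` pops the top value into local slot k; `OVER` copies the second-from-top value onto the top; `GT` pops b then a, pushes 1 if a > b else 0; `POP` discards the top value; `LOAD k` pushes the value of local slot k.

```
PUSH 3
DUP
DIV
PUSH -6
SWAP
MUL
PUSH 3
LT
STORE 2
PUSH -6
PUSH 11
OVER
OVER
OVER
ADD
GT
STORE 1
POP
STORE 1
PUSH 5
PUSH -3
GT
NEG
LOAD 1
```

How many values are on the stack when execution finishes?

PUSH 3   [3]
DUP      [3, 3]
DIV      [1]
PUSH -6  [1, -6]
SWAP     [-6, 1]
MUL      [-6]
PUSH 3   [-6, 3]
LT       [1]
STORE 2  []
PUSH -6  [-6]
PUSH 11  [-6, 11]
OVER     [-6, 11, -6]
OVER     [-6, 11, -6, 11]
OVER     [-6, 11, -6, 11, -6]
ADD      [-6, 11, -6, 5]
GT       [-6, 11, 0]
STORE 1  [-6, 11]
POP      [-6]
STORE 1  []
PUSH 5   [5]
PUSH -3  [5, -3]
GT       [1]
NEG      [-1]
LOAD 1   [-1, -6]

2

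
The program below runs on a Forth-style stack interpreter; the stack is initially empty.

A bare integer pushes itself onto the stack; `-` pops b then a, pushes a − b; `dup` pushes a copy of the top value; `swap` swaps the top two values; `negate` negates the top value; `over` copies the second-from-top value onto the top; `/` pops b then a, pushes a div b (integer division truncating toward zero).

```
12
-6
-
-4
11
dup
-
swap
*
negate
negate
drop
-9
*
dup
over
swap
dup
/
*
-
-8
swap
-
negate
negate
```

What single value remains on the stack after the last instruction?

-8

12     → [12]
-6     → [12, -6]
-      → [18]
-4     → [18, -4]
11     → [18, -4, 11]
dup    → [18, -4, 11, 11]
-      → [18, -4, 0]
swap   → [18, 0, -4]
*      → [18, 0]
negate → [18, 0]
negate → [18, 0]
drop   → [18]
-9     → [18, -9]
*      → [-162]
dup    → [-162, -162]
over   → [-162, -162, -162]
swap   → [-162, -162, -162]
dup    → [-162, -162, -162, -162]
/      → [-162, -162, 1]
*      → [-162, -162]
-      → [0]
-8     → [0, -8]
swap   → [-8, 0]
-      → [-8]
negate → [8]
negate → [-8]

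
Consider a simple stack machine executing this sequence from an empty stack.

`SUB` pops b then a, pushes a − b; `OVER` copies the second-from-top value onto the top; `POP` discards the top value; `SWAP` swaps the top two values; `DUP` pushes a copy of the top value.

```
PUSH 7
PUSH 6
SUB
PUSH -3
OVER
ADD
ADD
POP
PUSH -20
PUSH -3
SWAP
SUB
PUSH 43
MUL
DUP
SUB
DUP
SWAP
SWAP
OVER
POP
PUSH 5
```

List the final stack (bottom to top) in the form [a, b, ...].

PUSH 7    [7]
PUSH 6    [7, 6]
SUB       [1]
PUSH -3   [1, -3]
OVER      [1, -3, 1]
ADD       [1, -2]
ADD       [-1]
POP       []
PUSH -20  [-20]
PUSH -3   [-20, -3]
SWAP      [-3, -20]
SUB       [17]
PUSH 43   [17, 43]
MUL       [731]
DUP       [731, 731]
SUB       [0]
DUP       [0, 0]
SWAP      [0, 0]
SWAP      [0, 0]
OVER      [0, 0, 0]
POP       [0, 0]
PUSH 5    [0, 0, 5]

[0, 0, 5]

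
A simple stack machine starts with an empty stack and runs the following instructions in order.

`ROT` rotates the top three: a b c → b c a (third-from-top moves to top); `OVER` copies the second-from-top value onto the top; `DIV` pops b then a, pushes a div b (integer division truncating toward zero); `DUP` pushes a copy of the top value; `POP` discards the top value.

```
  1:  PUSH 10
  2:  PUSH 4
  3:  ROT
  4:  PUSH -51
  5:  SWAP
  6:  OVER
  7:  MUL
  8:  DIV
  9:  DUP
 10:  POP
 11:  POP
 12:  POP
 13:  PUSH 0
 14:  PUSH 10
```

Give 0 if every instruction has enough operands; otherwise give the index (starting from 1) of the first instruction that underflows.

3

PUSH 10 → [10]
PUSH 4  → [10, 4]
ROT  — needs 3 operands, stack has 2 → underflow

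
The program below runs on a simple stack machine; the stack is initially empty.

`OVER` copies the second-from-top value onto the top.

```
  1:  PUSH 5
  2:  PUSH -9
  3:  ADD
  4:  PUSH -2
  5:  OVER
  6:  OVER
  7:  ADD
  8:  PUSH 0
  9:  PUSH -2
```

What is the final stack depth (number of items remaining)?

PUSH 5  : 5
PUSH -9 : 5 -9
ADD     : -4
PUSH -2 : -4 -2
OVER    : -4 -2 -4
OVER    : -4 -2 -4 -2
ADD     : -4 -2 -6
PUSH 0  : -4 -2 -6 0
PUSH -2 : -4 -2 -6 0 -2

5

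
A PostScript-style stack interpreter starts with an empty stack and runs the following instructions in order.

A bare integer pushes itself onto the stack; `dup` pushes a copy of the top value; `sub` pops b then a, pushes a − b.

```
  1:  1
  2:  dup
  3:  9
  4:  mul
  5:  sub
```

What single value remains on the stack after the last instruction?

-8

1   -> 1
dup -> 1 1
9   -> 1 1 9
mul -> 1 9
sub -> -8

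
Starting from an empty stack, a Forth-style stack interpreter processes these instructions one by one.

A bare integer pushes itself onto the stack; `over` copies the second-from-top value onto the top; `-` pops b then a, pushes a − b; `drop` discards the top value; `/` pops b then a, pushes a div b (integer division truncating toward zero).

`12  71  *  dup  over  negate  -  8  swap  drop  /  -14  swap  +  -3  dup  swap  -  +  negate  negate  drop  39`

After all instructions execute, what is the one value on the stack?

12     → [12]
71     → [12, 71]
*      → [852]
dup    → [852, 852]
over   → [852, 852, 852]
negate → [852, 852, -852]
-      → [852, 1704]
8      → [852, 1704, 8]
swap   → [852, 8, 1704]
drop   → [852, 8]
/      → [106]
-14    → [106, -14]
swap   → [-14, 106]
+      → [92]
-3     → [92, -3]
dup    → [92, -3, -3]
swap   → [92, -3, -3]
-      → [92, 0]
+      → [92]
negate → [-92]
negate → [92]
drop   → []
39     → [39]

39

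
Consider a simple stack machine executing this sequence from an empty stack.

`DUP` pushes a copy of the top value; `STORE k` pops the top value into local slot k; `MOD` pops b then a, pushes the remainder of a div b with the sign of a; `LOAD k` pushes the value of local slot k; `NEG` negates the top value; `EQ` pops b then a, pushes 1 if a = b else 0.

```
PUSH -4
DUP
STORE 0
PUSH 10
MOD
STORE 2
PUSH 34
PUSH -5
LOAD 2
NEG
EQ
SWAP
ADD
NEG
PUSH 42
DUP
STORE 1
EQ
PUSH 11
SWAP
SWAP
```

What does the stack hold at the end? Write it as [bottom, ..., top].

PUSH -4 : -4
DUP     : -4 -4
STORE 0 : -4
PUSH 10 : -4 10
MOD     : -4
STORE 2 : (empty)
PUSH 34 : 34
PUSH -5 : 34 -5
LOAD 2  : 34 -5 -4
NEG     : 34 -5 4
EQ      : 34 0
SWAP    : 0 34
ADD     : 34
NEG     : -34
PUSH 42 : -34 42
DUP     : -34 42 42
STORE 1 : -34 42
EQ      : 0
PUSH 11 : 0 11
SWAP    : 11 0
SWAP    : 0 11

[0, 11]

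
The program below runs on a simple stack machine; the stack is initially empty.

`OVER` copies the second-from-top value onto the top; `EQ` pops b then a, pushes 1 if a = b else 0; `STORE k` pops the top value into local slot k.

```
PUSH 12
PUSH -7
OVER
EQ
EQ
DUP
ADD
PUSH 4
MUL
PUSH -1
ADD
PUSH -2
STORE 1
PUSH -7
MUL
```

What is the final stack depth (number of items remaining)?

PUSH 12  [12]
PUSH -7  [12, -7]
OVER     [12, -7, 12]
EQ       [12, 0]
EQ       [0]
DUP      [0, 0]
ADD      [0]
PUSH 4   [0, 4]
MUL      [0]
PUSH -1  [0, -1]
ADD      [-1]
PUSH -2  [-1, -2]
STORE 1  [-1]
PUSH -7  [-1, -7]
MUL      [7]

1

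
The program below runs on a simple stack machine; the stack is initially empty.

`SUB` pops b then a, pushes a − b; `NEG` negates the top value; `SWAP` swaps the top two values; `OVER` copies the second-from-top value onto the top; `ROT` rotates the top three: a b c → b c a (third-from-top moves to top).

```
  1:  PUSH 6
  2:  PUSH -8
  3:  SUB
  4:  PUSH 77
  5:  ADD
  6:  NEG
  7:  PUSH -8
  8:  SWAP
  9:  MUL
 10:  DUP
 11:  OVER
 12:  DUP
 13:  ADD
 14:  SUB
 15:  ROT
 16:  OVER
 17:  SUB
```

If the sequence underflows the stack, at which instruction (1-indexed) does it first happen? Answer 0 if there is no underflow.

15

PUSH 6  -> 6
PUSH -8 -> 6 -8
SUB     -> 14
PUSH 77 -> 14 77
ADD     -> 91
NEG     -> -91
PUSH -8 -> -91 -8
SWAP    -> -8 -91
MUL     -> 728
DUP     -> 728 728
OVER    -> 728 728 728
DUP     -> 728 728 728 728
ADD     -> 728 728 1456
SUB     -> 728 -728
ROT  — needs 3 operands, stack has 2 → underflow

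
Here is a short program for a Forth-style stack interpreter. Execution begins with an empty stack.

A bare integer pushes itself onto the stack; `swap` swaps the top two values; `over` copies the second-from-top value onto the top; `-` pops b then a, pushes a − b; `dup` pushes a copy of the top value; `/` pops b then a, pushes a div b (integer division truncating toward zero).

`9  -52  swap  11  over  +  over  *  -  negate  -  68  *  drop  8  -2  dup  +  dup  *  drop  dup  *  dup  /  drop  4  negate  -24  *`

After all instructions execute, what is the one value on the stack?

96

9      -> [9]
-52    -> [9, -52]
swap   -> [-52, 9]
11     -> [-52, 9, 11]
over   -> [-52, 9, 11, 9]
+      -> [-52, 9, 20]
over   -> [-52, 9, 20, 9]
*      -> [-52, 9, 180]
-      -> [-52, -171]
negate -> [-52, 171]
-      -> [-223]
68     -> [-223, 68]
*      -> [-15164]
drop   -> []
8      -> [8]
-2     -> [8, -2]
dup    -> [8, -2, -2]
+      -> [8, -4]
dup    -> [8, -4, -4]
*      -> [8, 16]
drop   -> [8]
dup    -> [8, 8]
*      -> [64]
dup    -> [64, 64]
/      -> [1]
drop   -> []
4      -> [4]
negate -> [-4]
-24    -> [-4, -24]
*      -> [96]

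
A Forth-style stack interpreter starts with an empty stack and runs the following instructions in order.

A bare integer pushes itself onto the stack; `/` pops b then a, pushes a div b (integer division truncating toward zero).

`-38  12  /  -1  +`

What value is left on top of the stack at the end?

-38 -> -38
12  -> -38 12
/   -> -3
-1  -> -3 -1
+   -> -4

-4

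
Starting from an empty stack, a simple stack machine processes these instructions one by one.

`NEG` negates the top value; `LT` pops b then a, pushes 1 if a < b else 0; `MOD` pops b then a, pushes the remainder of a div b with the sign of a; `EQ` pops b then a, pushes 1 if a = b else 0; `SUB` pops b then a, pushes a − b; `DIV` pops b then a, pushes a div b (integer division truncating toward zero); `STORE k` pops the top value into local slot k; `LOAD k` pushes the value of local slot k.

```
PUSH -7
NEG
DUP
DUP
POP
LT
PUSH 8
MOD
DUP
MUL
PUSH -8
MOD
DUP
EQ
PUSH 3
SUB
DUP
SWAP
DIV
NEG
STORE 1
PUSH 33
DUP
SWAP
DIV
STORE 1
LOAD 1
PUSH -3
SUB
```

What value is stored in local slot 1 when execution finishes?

PUSH -7 : -7
NEG     : 7
DUP     : 7 7
DUP     : 7 7 7
POP     : 7 7
LT      : 0
PUSH 8  : 0 8
MOD     : 0
DUP     : 0 0
MUL     : 0
PUSH -8 : 0 -8
MOD     : 0
DUP     : 0 0
EQ      : 1
PUSH 3  : 1 3
SUB     : -2
DUP     : -2 -2
SWAP    : -2 -2
DIV     : 1
NEG     : -1
STORE 1 : (empty)
PUSH 33 : 33
DUP     : 33 33
SWAP    : 33 33
DIV     : 1
STORE 1 : (empty)
LOAD 1  : 1
PUSH -3 : 1 -3
SUB     : 4

1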